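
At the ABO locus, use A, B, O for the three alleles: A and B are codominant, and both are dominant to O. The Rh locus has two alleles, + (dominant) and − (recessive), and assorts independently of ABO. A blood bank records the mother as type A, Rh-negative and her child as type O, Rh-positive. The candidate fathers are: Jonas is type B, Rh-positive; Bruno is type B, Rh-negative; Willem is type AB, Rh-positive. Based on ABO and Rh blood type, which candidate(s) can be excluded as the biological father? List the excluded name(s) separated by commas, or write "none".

Bruno, Willem

A candidate is excluded only if no genotype consistent with his phenotype could produce a type O, Rh-positive child with a type A, Rh-negative mother.
Bruno (type B, Rh-): no genotype consistent with that phenotype can produce a type-O Rh+ child with a type-A mother.
Willem (type AB, Rh+): no genotype consistent with that phenotype can produce a type-O Rh+ child with a type-A mother.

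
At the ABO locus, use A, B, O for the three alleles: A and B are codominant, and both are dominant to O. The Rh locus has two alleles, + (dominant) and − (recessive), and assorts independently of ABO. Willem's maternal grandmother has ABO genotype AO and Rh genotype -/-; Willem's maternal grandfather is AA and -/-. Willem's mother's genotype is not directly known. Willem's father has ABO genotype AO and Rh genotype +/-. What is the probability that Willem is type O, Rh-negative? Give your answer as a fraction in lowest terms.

Willem's mother's ABO genotype from AO × AA: 1/2 AA, 1/2 AO.
Crossing each possibility with the father AO and summing P(type O): 1/2·0 + 1/2·1/4 = 1/8.
Similarly for Rh via the mother's Rh distribution: P(Rh-) = 1/2.
Independent loci: 1/8 × 1/2 = 1/16.

1/16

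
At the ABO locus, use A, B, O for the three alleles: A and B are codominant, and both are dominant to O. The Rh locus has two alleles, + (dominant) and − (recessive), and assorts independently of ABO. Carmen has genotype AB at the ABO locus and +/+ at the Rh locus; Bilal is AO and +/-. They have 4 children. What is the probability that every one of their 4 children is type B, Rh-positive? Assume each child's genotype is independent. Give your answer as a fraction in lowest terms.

ABO cross AB × AO → 1/2 A, 1/4 B, 1/4 AB.
Rh cross +/+ × +/- → 1 Rh+; so P(type B, Rh-positive) = 1/4 × 1 = 1/4 per child.
All 4 independent: (1/4)^4 = 1/256.

1/256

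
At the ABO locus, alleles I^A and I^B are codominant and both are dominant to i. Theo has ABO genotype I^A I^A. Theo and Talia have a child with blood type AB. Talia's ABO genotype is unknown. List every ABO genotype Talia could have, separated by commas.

I^A I^B, I^B I^B, I^B i

For each candidate genotype of Talia, check whether crossing it with I^A I^A can produce every observed child phenotype.
  I^A I^A → possible child types {A} ✗
  I^A I^B → possible child types {A, AB} ✓
  I^A i → possible child types {A} ✗
  I^B I^B → possible child types {AB} ✓
  I^B i → possible child types {A, AB} ✓
  i i → possible child types {A} ✗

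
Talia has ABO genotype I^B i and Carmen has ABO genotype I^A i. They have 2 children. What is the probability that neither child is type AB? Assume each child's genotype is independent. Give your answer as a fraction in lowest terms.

ABO cross I^B i × I^A i → 1/4 O, 1/4 A, 1/4 B, 1/4 AB.
So P(type AB) = 1/4 per child.
P(not type AB) = 3/4 for one child; (3/4)^2 = 9/16.

9/16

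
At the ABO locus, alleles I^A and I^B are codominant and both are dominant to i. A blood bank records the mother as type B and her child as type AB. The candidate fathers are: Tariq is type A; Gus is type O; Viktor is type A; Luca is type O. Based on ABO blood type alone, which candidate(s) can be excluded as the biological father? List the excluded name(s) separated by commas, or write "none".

A candidate is excluded only if no genotype consistent with his phenotype could produce a type AB child with a type B mother.
Gus (type O): no genotype consistent with that phenotype can produce a type-AB child with a type-B mother.
Luca (type O): no genotype consistent with that phenotype can produce a type-AB child with a type-B mother.

Gus, Luca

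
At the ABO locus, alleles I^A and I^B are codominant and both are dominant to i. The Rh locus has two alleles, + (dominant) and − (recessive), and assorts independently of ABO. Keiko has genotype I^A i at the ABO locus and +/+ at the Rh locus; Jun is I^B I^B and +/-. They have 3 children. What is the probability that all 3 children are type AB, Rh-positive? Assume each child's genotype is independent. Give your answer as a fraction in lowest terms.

1/8

ABO cross I^A i × I^B I^B → 1/2 B, 1/2 AB.
Rh cross +/+ × +/- → 1 Rh+; so P(type AB, Rh-positive) = 1/2 × 1 = 1/2 per child.
All 3 independent: (1/2)^3 = 1/8.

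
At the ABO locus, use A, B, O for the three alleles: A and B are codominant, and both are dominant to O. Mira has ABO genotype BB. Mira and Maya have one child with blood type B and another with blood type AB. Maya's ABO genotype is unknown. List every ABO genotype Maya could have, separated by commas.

AB, AO

For each candidate genotype of Maya, check whether crossing it with BB can produce every observed child phenotype.
  AA → possible child types {AB} ✗
  AB → possible child types {B, AB} ✓
  AO → possible child types {B, AB} ✓
  BB → possible child types {B} ✗
  BO → possible child types {B} ✗
  OO → possible child types {B} ✗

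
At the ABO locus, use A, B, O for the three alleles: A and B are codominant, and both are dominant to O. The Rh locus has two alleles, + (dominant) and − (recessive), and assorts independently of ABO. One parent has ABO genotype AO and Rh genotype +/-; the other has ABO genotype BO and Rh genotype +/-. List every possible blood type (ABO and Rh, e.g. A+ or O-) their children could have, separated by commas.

Gametes from AO × BO give offspring ABO genotypes AB, AO, BO, OO, i.e. phenotypes O, A, B, AB.
Rh cross +/- × +/- → phenotypes Rh+, Rh-.
Combining independently: O+, O-, A+, A-, B+, B-, AB+, AB-.

O+, O-, A+, A-, B+, B-, AB+, AB-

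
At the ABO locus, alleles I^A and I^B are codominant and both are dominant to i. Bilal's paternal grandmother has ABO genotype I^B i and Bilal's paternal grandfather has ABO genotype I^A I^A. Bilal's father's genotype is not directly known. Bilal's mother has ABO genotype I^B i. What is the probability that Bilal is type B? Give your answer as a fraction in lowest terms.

Bilal's father's ABO genotype from I^B i × I^A I^A: 1/2 I^A I^B, 1/2 I^A i.
Crossing each possibility with the mother I^B i and summing P(type B): 1/2·1/2 + 1/2·1/4 = 3/8.

3/8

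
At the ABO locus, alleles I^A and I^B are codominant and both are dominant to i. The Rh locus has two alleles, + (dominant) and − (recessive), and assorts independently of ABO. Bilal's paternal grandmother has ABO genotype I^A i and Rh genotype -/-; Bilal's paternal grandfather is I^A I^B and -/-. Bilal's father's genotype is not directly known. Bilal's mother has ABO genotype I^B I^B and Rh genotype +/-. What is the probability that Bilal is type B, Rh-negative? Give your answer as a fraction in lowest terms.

1/4

Bilal's father's ABO genotype from I^A i × I^A I^B: 1/4 I^A I^A, 1/4 I^A I^B, 1/4 I^A i, 1/4 I^B i.
Crossing each possibility with the mother I^B I^B and summing P(type B): 1/4·0 + 1/4·1/2 + 1/4·1/2 + 1/4·1 = 1/2.
Similarly for Rh via the father's Rh distribution: P(Rh-) = 1/2.
Independent loci: 1/2 × 1/2 = 1/4.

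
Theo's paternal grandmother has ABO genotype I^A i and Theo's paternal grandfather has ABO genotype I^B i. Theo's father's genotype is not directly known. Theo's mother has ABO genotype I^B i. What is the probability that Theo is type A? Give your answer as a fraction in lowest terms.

Theo's father's ABO genotype from I^A i × I^B i: 1/4 I^A I^B, 1/4 I^A i, 1/4 I^B i, 1/4 i i.
Crossing each possibility with the mother I^B i and summing P(type A): 1/4·1/4 + 1/4·1/4 + 1/4·0 + 1/4·0 = 1/8.

1/8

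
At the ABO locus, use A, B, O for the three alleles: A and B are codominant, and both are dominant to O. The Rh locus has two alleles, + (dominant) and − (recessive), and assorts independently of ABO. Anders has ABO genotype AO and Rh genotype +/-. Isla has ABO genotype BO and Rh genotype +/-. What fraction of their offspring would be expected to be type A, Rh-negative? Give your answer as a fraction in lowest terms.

1/16

ABO cross AO × BO → offspring phenotypes: 1/4 O, 1/4 A, 1/4 B, 1/4 AB.
Rh cross +/- × +/- → 3/4 Rh+, 1/4 Rh-.
Independent loci: P(type A, Rh-negative) = 1/4 × 1/4 = 1/16.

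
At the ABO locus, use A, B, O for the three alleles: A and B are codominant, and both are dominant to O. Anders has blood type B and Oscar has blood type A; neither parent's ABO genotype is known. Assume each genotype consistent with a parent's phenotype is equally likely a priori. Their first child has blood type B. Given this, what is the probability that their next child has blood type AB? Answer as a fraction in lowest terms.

Possible genotypes: Anders ∈ {BB, BO}; Oscar ∈ {AA, AO}.
Weight each parental genotype pair by prior × P(type-B child):
  BB × AO: posterior weight 2/3; P(next child type AB) = 1/2.
  BO × AO: posterior weight 1/3; P(next child type AB) = 1/4.
Weighted sum = 5/12.

5/12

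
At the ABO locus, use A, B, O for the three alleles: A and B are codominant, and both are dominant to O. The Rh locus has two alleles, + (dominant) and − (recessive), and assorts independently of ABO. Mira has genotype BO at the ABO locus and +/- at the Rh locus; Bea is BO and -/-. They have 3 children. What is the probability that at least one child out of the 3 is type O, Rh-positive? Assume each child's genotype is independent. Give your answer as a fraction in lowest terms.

ABO cross BO × BO → 1/4 O, 3/4 B.
Rh cross +/- × -/- → 1/2 Rh+, 1/2 Rh-; so P(type O, Rh-positive) = 1/4 × 1/2 = 1/8 per child.
P(none) = (7/8)^3 = 343/512; P(at least one) = 1 − 343/512 = 169/512.

169/512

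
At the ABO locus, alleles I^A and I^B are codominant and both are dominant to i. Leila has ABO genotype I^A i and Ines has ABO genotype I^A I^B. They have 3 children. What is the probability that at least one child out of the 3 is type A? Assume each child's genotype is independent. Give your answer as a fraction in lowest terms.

ABO cross I^A i × I^A I^B → 1/2 A, 1/4 B, 1/4 AB.
So P(type A) = 1/2 per child.
P(none) = (1/2)^3 = 1/8; P(at least one) = 1 − 1/8 = 7/8.

7/8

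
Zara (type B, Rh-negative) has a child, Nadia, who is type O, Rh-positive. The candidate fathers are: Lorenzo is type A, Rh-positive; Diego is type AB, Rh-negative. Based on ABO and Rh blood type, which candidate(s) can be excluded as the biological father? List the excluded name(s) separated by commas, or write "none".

Diego

A candidate is excluded only if no genotype consistent with his phenotype could produce a type O, Rh-positive child with a type B, Rh-negative mother.
Diego (type AB, Rh-): no genotype consistent with that phenotype can produce a type-O Rh+ child with a type-B mother.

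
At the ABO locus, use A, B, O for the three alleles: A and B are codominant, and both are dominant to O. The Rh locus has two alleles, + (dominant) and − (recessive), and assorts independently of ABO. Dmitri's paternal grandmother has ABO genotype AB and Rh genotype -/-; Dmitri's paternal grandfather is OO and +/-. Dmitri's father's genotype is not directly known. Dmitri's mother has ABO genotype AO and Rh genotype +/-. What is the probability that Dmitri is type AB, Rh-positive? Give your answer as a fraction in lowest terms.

5/64

Dmitri's father's ABO genotype from AB × OO: 1/2 AO, 1/2 BO.
Crossing each possibility with the mother AO and summing P(type AB): 1/2·0 + 1/2·1/4 = 1/8.
Similarly for Rh via the father's Rh distribution: P(Rh+) = 5/8.
Independent loci: 1/8 × 5/8 = 5/64.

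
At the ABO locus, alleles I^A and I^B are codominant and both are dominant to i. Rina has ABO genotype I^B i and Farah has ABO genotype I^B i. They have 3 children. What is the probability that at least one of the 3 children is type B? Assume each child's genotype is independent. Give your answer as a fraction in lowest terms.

ABO cross I^B i × I^B i → 1/4 O, 3/4 B.
So P(type B) = 3/4 per child.
P(none) = (1/4)^3 = 1/64; P(at least one) = 1 − 1/64 = 63/64.

63/64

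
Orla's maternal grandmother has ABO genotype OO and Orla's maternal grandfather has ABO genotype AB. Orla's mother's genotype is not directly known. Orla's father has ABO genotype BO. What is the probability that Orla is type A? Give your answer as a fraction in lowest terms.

Orla's mother's ABO genotype from OO × AB: 1/2 AO, 1/2 BO.
Crossing each possibility with the father BO and summing P(type A): 1/2·1/4 + 1/2·0 = 1/8.

1/8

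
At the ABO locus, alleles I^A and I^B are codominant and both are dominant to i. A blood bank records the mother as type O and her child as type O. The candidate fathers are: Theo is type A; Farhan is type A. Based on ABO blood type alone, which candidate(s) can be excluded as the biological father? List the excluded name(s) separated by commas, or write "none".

A candidate is excluded only if no genotype consistent with his phenotype could produce a type O child with a type O mother.
Every candidate has at least one consistent genotype combination, so none can be excluded.

none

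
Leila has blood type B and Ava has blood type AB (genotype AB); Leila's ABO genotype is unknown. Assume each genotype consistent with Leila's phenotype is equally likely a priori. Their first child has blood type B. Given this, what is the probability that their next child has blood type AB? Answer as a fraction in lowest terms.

3/8

Possible genotypes: Leila ∈ {BB, BO}; Ava ∈ {AB}.
Weight each parental genotype pair by prior × P(type-B child):
  BB × AB: posterior weight 1/2; P(next child type AB) = 1/2.
  BO × AB: posterior weight 1/2; P(next child type AB) = 1/4.
Weighted sum = 3/8.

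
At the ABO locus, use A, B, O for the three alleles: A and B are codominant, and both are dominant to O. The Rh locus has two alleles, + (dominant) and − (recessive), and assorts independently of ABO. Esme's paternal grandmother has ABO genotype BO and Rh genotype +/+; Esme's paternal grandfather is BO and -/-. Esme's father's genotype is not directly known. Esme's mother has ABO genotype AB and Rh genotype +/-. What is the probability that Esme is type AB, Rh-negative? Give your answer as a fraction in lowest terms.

Esme's father's ABO genotype from BO × BO: 1/4 BB, 1/2 BO, 1/4 OO.
Crossing each possibility with the mother AB and summing P(type AB): 1/4·1/2 + 1/2·1/4 + 1/4·0 = 1/4.
Similarly for Rh via the father's Rh distribution: P(Rh-) = 1/4.
Independent loci: 1/4 × 1/4 = 1/16.

1/16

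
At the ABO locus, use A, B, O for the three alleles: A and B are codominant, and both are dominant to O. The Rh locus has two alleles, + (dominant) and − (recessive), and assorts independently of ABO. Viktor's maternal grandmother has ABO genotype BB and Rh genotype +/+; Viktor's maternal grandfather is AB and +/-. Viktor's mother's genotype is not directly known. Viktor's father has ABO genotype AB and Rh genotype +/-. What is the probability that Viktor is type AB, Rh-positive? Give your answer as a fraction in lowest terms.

Viktor's mother's ABO genotype from BB × AB: 1/2 AB, 1/2 BB.
Crossing each possibility with the father AB and summing P(type AB): 1/2·1/2 + 1/2·1/2 = 1/2.
Similarly for Rh via the mother's Rh distribution: P(Rh+) = 7/8.
Independent loci: 1/2 × 7/8 = 7/16.

7/16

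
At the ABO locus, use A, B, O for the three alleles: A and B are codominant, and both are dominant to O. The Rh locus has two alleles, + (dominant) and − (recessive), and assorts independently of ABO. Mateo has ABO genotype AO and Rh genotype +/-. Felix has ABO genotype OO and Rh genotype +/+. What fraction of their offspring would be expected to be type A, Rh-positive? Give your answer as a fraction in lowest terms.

ABO cross AO × OO → offspring phenotypes: 1/2 O, 1/2 A.
Rh cross +/- × +/+ → 1 Rh+.
Independent loci: P(type A, Rh-positive) = 1/2 × 1 = 1/2.

1/2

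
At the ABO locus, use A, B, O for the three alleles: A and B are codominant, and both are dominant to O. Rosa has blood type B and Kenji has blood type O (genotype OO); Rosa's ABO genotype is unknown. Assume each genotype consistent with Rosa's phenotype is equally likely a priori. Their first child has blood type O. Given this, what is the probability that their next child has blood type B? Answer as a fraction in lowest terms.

Possible genotypes: Rosa ∈ {BB, BO}; Kenji ∈ {OO}.
Weight each parental genotype pair by prior × P(type-O child):
  BO × OO: posterior weight 1; P(next child type B) = 1/2.
Weighted sum = 1/2.

1/2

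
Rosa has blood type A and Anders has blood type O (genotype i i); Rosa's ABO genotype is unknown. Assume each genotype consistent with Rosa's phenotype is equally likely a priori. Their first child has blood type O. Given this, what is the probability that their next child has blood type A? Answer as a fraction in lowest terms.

Possible genotypes: Rosa ∈ {I^A I^A, I^A i}; Anders ∈ {i i}.
Weight each parental genotype pair by prior × P(type-O child):
  I^A i × i i: posterior weight 1; P(next child type A) = 1/2.
Weighted sum = 1/2.

1/2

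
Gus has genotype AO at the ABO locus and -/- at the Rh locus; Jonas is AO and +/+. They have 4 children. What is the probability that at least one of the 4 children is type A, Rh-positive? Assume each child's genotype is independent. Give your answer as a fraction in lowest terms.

ABO cross AO × AO → 1/4 O, 3/4 A.
Rh cross -/- × +/+ → 1 Rh+; so P(type A, Rh-positive) = 3/4 × 1 = 3/4 per child.
P(none) = (1/4)^4 = 1/256; P(at least one) = 1 − 1/256 = 255/256.

255/256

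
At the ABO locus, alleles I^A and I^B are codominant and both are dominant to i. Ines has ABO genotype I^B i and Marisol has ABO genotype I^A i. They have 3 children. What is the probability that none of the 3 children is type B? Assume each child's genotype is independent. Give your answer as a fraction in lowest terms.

ABO cross I^B i × I^A i → 1/4 O, 1/4 A, 1/4 B, 1/4 AB.
So P(type B) = 1/4 per child.
P(not type B) = 3/4 for one child; (3/4)^3 = 27/64.

27/64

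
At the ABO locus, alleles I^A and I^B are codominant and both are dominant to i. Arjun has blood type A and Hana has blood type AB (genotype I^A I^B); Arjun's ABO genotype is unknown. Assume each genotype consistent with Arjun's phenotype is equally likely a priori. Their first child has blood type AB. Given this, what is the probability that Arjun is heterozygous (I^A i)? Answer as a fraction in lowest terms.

1/3

Possible genotypes: Arjun ∈ {I^A I^A, I^A i}; Hana ∈ {I^A I^B}.
Weight each parental genotype pair by prior × P(type-AB child):
  I^A I^A × I^A I^B: posterior weight 2/3.
  I^A i × I^A I^B: posterior weight 1/3.
Sum the posterior weight over pairs where Arjun is I^A i: 1/3.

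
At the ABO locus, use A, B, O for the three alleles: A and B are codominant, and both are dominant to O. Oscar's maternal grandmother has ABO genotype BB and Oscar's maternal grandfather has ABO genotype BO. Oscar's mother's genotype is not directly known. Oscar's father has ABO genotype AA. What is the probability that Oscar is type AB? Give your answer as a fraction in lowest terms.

Oscar's mother's ABO genotype from BB × BO: 1/2 BB, 1/2 BO.
Crossing each possibility with the father AA and summing P(type AB): 1/2·1 + 1/2·1/2 = 3/4.

3/4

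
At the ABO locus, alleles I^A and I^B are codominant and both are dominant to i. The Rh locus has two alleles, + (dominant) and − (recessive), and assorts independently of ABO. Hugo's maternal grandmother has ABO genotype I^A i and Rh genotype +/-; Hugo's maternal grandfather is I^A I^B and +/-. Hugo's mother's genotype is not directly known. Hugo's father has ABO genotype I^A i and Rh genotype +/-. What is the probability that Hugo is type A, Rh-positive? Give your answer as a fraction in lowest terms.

Hugo's mother's ABO genotype from I^A i × I^A I^B: 1/4 I^A I^A, 1/4 I^A I^B, 1/4 I^A i, 1/4 I^B i.
Crossing each possibility with the father I^A i and summing P(type A): 1/4·1 + 1/4·1/2 + 1/4·3/4 + 1/4·1/4 = 5/8.
Similarly for Rh via the mother's Rh distribution: P(Rh+) = 3/4.
Independent loci: 5/8 × 3/4 = 15/32.

15/32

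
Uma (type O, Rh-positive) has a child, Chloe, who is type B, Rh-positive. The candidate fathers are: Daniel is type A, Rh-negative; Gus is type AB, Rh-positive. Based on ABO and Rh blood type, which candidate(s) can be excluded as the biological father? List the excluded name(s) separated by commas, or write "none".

A candidate is excluded only if no genotype consistent with his phenotype could produce a type B, Rh-positive child with a type O, Rh-positive mother.
Daniel (type A, Rh-): no genotype consistent with that phenotype can produce a type-B Rh+ child with a type-O mother.

Daniel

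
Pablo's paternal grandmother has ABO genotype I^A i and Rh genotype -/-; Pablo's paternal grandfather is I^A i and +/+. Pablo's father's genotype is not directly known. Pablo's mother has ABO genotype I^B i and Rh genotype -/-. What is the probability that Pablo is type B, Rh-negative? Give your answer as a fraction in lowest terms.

Pablo's father's ABO genotype from I^A i × I^A i: 1/4 I^A I^A, 1/2 I^A i, 1/4 i i.
Crossing each possibility with the mother I^B i and summing P(type B): 1/4·0 + 1/2·1/4 + 1/4·1/2 = 1/4.
Similarly for Rh via the father's Rh distribution: P(Rh-) = 1/2.
Independent loci: 1/4 × 1/2 = 1/8.

1/8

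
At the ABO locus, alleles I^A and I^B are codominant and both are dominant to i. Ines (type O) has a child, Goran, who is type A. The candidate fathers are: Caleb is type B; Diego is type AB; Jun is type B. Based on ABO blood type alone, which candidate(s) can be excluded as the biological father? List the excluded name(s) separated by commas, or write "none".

Caleb, Jun

A candidate is excluded only if no genotype consistent with his phenotype could produce a type A child with a type O mother.
Caleb (type B): no genotype consistent with that phenotype can produce a type-A child with a type-O mother.
Jun (type B): no genotype consistent with that phenotype can produce a type-A child with a type-O mother.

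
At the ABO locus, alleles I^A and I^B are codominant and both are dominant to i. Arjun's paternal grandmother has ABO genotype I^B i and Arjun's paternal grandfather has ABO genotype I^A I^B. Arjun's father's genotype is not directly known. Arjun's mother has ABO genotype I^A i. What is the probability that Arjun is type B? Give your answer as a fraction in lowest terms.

1/4

Arjun's father's ABO genotype from I^B i × I^A I^B: 1/4 I^A I^B, 1/4 I^A i, 1/4 I^B I^B, 1/4 I^B i.
Crossing each possibility with the mother I^A i and summing P(type B): 1/4·1/4 + 1/4·0 + 1/4·1/2 + 1/4·1/4 = 1/4.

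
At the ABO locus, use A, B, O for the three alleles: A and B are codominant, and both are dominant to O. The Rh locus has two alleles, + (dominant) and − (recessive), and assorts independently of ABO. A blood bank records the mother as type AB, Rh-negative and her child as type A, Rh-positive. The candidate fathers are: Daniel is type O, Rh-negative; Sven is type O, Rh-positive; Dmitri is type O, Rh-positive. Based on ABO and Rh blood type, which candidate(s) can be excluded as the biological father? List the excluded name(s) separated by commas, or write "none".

Daniel

A candidate is excluded only if no genotype consistent with his phenotype could produce a type A, Rh-positive child with a type AB, Rh-negative mother.
Daniel (type O, Rh-): no genotype consistent with that phenotype can produce a type-A Rh+ child with a type-AB mother.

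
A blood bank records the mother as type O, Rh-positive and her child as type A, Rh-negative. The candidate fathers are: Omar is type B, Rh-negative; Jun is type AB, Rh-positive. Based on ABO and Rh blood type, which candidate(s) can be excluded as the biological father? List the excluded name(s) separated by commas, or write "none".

Omar

A candidate is excluded only if no genotype consistent with his phenotype could produce a type A, Rh-negative child with a type O, Rh-positive mother.
Omar (type B, Rh-): no genotype consistent with that phenotype can produce a type-A Rh- child with a type-O mother.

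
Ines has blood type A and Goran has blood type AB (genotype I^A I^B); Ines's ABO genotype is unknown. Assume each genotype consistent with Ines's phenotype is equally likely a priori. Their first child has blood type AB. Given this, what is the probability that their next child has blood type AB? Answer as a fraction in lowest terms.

5/12

Possible genotypes: Ines ∈ {I^A I^A, I^A i}; Goran ∈ {I^A I^B}.
Weight each parental genotype pair by prior × P(type-AB child):
  I^A I^A × I^A I^B: posterior weight 2/3; P(next child type AB) = 1/2.
  I^A i × I^A I^B: posterior weight 1/3; P(next child type AB) = 1/4.
Weighted sum = 5/12.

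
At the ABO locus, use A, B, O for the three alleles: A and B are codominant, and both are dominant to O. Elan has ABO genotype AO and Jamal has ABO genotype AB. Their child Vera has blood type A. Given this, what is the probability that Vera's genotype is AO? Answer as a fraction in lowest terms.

Cross AO × AB → 1/4 AA, 1/4 AB, 1/4 AO, 1/4 BO.
Type-A genotypes among offspring: AA (1/4), AO (1/4); total 1/2.
P(AO | type A) = (1/4) / (1/2) = 1/2.

1/2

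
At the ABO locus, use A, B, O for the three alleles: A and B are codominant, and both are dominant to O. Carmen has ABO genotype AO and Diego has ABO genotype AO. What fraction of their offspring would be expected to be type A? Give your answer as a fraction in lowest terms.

3/4

ABO cross AO × AO → offspring phenotypes: 1/4 O, 3/4 A.
So P(type A) = 3/4.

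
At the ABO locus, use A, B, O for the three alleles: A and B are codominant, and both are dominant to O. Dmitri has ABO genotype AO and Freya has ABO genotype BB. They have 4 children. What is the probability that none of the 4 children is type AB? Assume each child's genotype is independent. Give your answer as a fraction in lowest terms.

ABO cross AO × BB → 1/2 B, 1/2 AB.
So P(type AB) = 1/2 per child.
P(not type AB) = 1/2 for one child; (1/2)^4 = 1/16.

1/16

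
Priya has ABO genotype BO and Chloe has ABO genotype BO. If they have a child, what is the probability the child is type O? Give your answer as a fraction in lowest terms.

1/4

ABO cross BO × BO → offspring phenotypes: 1/4 O, 3/4 B.
So P(type O) = 1/4.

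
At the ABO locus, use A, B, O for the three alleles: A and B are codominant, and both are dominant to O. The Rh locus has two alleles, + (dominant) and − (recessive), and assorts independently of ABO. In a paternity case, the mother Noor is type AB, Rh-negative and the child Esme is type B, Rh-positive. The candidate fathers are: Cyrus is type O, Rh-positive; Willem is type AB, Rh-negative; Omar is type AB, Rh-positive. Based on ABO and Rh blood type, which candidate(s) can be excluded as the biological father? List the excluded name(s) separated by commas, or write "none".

Willem

A candidate is excluded only if no genotype consistent with his phenotype could produce a type B, Rh-positive child with a type AB, Rh-negative mother.
Willem (type AB, Rh-): no genotype consistent with that phenotype can produce a type-B Rh+ child with a type-AB mother.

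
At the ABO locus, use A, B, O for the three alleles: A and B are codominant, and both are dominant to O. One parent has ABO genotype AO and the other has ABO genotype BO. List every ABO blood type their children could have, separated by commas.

O, A, B, AB

Gametes from AO × BO give offspring ABO genotypes AB, AO, BO, OO, i.e. phenotypes O, A, B, AB.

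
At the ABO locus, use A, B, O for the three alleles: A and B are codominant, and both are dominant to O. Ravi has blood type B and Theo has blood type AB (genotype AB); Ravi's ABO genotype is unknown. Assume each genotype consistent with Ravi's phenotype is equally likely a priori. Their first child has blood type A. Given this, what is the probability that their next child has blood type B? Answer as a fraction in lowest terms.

1/2

Possible genotypes: Ravi ∈ {BB, BO}; Theo ∈ {AB}.
Weight each parental genotype pair by prior × P(type-A child):
  BO × AB: posterior weight 1; P(next child type B) = 1/2.
Weighted sum = 1/2.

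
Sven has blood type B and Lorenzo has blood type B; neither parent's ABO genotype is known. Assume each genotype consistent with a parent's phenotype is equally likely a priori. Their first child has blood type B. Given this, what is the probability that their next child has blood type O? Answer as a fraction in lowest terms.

Possible genotypes: Sven ∈ {BB, BO}; Lorenzo ∈ {BB, BO}.
Weight each parental genotype pair by prior × P(type-B child):
  BB × BB: posterior weight 4/15; P(next child type O) = 0.
  BB × BO: posterior weight 4/15; P(next child type O) = 0.
  BO × BB: posterior weight 4/15; P(next child type O) = 0.
  BO × BO: posterior weight 1/5; P(next child type O) = 1/4.
Weighted sum = 1/20.

1/20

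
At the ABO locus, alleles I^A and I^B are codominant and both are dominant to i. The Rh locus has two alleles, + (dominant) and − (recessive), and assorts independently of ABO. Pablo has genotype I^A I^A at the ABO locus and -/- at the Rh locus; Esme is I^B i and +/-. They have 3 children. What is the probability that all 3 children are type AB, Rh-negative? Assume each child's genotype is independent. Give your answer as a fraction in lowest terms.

ABO cross I^A I^A × I^B i → 1/2 A, 1/2 AB.
Rh cross -/- × +/- → 1/2 Rh+, 1/2 Rh-; so P(type AB, Rh-negative) = 1/2 × 1/2 = 1/4 per child.
All 3 independent: (1/4)^3 = 1/64.

1/64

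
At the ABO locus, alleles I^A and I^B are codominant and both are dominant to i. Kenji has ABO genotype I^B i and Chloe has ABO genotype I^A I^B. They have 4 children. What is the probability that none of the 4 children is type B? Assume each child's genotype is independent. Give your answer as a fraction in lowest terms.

ABO cross I^B i × I^A I^B → 1/4 A, 1/2 B, 1/4 AB.
So P(type B) = 1/2 per child.
P(not type B) = 1/2 for one child; (1/2)^4 = 1/16.

1/16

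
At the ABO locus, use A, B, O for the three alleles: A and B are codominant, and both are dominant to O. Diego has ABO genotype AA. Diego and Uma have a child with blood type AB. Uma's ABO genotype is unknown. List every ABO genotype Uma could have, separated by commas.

AB, BB, BO

For each candidate genotype of Uma, check whether crossing it with AA can produce every observed child phenotype.
  AA → possible child types {A} ✗
  AB → possible child types {A, AB} ✓
  AO → possible child types {A} ✗
  BB → possible child types {AB} ✓
  BO → possible child types {A, AB} ✓
  OO → possible child types {A} ✗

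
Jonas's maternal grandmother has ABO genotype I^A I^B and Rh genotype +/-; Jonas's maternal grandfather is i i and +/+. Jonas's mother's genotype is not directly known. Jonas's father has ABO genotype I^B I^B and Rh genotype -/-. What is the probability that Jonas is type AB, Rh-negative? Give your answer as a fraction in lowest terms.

1/16

Jonas's mother's ABO genotype from I^A I^B × i i: 1/2 I^A i, 1/2 I^B i.
Crossing each possibility with the father I^B I^B and summing P(type AB): 1/2·1/2 + 1/2·0 = 1/4.
Similarly for Rh via the mother's Rh distribution: P(Rh-) = 1/4.
Independent loci: 1/4 × 1/4 = 1/16.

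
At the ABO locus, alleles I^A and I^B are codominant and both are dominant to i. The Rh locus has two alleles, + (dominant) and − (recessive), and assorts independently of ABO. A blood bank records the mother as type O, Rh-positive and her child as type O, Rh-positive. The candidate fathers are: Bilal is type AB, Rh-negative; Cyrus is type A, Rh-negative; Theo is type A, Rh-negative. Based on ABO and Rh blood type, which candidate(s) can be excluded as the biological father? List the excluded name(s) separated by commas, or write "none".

Bilal

A candidate is excluded only if no genotype consistent with his phenotype could produce a type O, Rh-positive child with a type O, Rh-positive mother.
Bilal (type AB, Rh-): no genotype consistent with that phenotype can produce a type-O Rh+ child with a type-O mother.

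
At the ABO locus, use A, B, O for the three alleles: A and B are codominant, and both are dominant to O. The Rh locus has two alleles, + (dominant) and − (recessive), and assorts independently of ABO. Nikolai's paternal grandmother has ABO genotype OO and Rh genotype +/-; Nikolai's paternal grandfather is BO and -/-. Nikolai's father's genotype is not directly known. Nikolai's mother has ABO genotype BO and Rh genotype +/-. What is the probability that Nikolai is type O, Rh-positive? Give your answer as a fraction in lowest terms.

15/64

Nikolai's father's ABO genotype from OO × BO: 1/2 BO, 1/2 OO.
Crossing each possibility with the mother BO and summing P(type O): 1/2·1/4 + 1/2·1/2 = 3/8.
Similarly for Rh via the father's Rh distribution: P(Rh+) = 5/8.
Independent loci: 3/8 × 5/8 = 15/64.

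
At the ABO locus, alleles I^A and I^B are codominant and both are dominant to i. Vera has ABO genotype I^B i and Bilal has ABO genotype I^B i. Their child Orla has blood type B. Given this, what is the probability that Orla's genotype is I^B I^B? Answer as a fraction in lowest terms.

Cross I^B i × I^B i → 1/4 I^B I^B, 1/2 I^B i, 1/4 i i.
Type-B genotypes among offspring: I^B I^B (1/4), I^B i (1/2); total 3/4.
P(I^B I^B | type B) = (1/4) / (3/4) = 1/3.

1/3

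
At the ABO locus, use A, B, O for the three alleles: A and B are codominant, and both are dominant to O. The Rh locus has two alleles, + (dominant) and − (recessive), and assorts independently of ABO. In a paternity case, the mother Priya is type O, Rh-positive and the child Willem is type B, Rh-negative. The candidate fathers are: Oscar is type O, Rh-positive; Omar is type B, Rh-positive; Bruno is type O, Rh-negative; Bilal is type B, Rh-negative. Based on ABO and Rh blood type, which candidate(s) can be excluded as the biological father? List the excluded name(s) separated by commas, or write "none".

A candidate is excluded only if no genotype consistent with his phenotype could produce a type B, Rh-negative child with a type O, Rh-positive mother.
Oscar (type O, Rh+): no genotype consistent with that phenotype can produce a type-B Rh- child with a type-O mother.
Bruno (type O, Rh-): no genotype consistent with that phenotype can produce a type-B Rh- child with a type-O mother.

Oscar, Bruno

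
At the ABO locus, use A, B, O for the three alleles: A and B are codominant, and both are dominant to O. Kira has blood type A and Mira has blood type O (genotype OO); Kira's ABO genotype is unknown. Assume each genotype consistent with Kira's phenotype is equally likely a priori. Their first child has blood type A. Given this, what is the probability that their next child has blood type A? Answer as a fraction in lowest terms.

5/6

Possible genotypes: Kira ∈ {AA, AO}; Mira ∈ {OO}.
Weight each parental genotype pair by prior × P(type-A child):
  AA × OO: posterior weight 2/3; P(next child type A) = 1.
  AO × OO: posterior weight 1/3; P(next child type A) = 1/2.
Weighted sum = 5/6.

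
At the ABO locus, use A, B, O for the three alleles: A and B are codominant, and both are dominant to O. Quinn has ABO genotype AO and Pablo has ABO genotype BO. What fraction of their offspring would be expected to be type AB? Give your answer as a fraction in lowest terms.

1/4

ABO cross AO × BO → offspring phenotypes: 1/4 O, 1/4 A, 1/4 B, 1/4 AB.
So P(type AB) = 1/4.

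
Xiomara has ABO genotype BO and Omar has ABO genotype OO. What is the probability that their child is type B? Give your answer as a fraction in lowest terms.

1/2

ABO cross BO × OO → offspring phenotypes: 1/2 O, 1/2 B.
So P(type B) = 1/2.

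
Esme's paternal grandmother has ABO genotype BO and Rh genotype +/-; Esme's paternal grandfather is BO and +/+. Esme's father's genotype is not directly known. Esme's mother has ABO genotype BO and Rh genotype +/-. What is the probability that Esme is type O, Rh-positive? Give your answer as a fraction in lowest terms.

Esme's father's ABO genotype from BO × BO: 1/4 BB, 1/2 BO, 1/4 OO.
Crossing each possibility with the mother BO and summing P(type O): 1/4·0 + 1/2·1/4 + 1/4·1/2 = 1/4.
Similarly for Rh via the father's Rh distribution: P(Rh+) = 7/8.
Independent loci: 1/4 × 7/8 = 7/32.

7/32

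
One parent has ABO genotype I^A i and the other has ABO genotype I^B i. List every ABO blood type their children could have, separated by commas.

O, A, B, AB

Gametes from I^A i × I^B i give offspring ABO genotypes I^A I^B, I^A i, I^B i, i i, i.e. phenotypes O, A, B, AB.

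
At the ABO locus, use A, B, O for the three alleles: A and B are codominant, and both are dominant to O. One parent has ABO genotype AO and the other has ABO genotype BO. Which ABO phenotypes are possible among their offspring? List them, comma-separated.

Gametes from AO × BO give offspring ABO genotypes AB, AO, BO, OO, i.e. phenotypes O, A, B, AB.

O, A, B, AB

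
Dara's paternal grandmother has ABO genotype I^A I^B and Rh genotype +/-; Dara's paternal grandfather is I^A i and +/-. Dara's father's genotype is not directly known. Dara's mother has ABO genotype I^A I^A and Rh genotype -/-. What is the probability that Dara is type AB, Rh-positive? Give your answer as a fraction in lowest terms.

1/8

Dara's father's ABO genotype from I^A I^B × I^A i: 1/4 I^A I^A, 1/4 I^A I^B, 1/4 I^A i, 1/4 I^B i.
Crossing each possibility with the mother I^A I^A and summing P(type AB): 1/4·0 + 1/4·1/2 + 1/4·0 + 1/4·1/2 = 1/4.
Similarly for Rh via the father's Rh distribution: P(Rh+) = 1/2.
Independent loci: 1/4 × 1/2 = 1/8.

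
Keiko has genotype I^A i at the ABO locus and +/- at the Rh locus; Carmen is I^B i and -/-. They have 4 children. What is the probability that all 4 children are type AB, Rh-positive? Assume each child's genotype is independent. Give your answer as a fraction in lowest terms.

1/4096

ABO cross I^A i × I^B i → 1/4 O, 1/4 A, 1/4 B, 1/4 AB.
Rh cross +/- × -/- → 1/2 Rh+, 1/2 Rh-; so P(type AB, Rh-positive) = 1/4 × 1/2 = 1/8 per child.
All 4 independent: (1/8)^4 = 1/4096.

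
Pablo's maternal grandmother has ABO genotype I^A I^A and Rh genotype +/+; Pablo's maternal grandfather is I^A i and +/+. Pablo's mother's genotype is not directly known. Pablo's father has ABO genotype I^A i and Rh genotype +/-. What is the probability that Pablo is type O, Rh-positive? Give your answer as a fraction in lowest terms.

Pablo's mother's ABO genotype from I^A I^A × I^A i: 1/2 I^A I^A, 1/2 I^A i.
Crossing each possibility with the father I^A i and summing P(type O): 1/2·0 + 1/2·1/4 = 1/8.
Similarly for Rh via the mother's Rh distribution: P(Rh+) = 1.
Independent loci: 1/8 × 1 = 1/8.

1/8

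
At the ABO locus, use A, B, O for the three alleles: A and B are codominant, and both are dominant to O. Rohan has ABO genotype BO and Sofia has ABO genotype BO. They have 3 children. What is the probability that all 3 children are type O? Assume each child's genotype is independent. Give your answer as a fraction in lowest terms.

ABO cross BO × BO → 1/4 O, 3/4 B.
So P(type O) = 1/4 per child.
All 3 independent: (1/4)^3 = 1/64.

1/64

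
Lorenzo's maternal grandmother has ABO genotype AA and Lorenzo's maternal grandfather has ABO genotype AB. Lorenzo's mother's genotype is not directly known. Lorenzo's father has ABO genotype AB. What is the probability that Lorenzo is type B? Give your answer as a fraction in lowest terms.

Lorenzo's mother's ABO genotype from AA × AB: 1/2 AA, 1/2 AB.
Crossing each possibility with the father AB and summing P(type B): 1/2·0 + 1/2·1/4 = 1/8.

1/8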